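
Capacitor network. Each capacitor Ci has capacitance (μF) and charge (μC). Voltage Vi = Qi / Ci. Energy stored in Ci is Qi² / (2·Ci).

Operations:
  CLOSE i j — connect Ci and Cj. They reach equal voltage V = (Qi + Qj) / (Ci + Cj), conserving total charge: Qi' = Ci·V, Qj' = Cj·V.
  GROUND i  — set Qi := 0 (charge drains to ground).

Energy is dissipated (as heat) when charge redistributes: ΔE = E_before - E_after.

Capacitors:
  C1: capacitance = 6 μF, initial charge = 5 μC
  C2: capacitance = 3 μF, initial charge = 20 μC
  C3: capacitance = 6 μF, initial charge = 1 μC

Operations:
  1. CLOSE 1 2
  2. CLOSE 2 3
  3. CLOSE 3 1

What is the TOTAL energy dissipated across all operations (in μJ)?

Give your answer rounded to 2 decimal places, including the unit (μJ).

Answer: 45.39 μJ

Derivation:
Initial: C1(6μF, Q=5μC, V=0.83V), C2(3μF, Q=20μC, V=6.67V), C3(6μF, Q=1μC, V=0.17V)
Op 1: CLOSE 1-2: Q_total=25.00, C_total=9.00, V=2.78; Q1=16.67, Q2=8.33; dissipated=34.028
Op 2: CLOSE 2-3: Q_total=9.33, C_total=9.00, V=1.04; Q2=3.11, Q3=6.22; dissipated=6.818
Op 3: CLOSE 3-1: Q_total=22.89, C_total=12.00, V=1.91; Q3=11.44, Q1=11.44; dissipated=4.545
Total dissipated: 45.391 μJ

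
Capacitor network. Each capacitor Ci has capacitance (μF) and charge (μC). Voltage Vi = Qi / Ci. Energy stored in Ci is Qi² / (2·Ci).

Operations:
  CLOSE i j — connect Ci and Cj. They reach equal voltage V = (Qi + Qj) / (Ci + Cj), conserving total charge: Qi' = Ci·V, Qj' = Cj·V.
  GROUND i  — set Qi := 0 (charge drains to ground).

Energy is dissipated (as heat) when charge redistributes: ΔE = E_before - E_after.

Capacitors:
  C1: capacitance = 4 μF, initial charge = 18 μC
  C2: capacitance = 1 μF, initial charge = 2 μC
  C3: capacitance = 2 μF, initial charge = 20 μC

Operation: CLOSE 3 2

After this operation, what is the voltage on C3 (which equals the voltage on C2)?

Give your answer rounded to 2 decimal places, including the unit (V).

Initial: C1(4μF, Q=18μC, V=4.50V), C2(1μF, Q=2μC, V=2.00V), C3(2μF, Q=20μC, V=10.00V)
Op 1: CLOSE 3-2: Q_total=22.00, C_total=3.00, V=7.33; Q3=14.67, Q2=7.33; dissipated=21.333

Answer: 7.33 V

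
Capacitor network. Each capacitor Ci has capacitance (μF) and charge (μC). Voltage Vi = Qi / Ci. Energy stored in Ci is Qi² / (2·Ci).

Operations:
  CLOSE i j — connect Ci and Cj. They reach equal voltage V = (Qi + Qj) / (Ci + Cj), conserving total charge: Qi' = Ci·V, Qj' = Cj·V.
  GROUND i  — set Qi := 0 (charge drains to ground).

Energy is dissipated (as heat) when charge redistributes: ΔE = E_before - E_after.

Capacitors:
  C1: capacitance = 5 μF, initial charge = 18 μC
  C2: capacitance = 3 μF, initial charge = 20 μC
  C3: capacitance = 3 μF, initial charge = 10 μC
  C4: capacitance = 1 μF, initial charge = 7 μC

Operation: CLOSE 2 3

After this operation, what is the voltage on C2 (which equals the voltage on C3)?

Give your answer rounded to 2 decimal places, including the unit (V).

Initial: C1(5μF, Q=18μC, V=3.60V), C2(3μF, Q=20μC, V=6.67V), C3(3μF, Q=10μC, V=3.33V), C4(1μF, Q=7μC, V=7.00V)
Op 1: CLOSE 2-3: Q_total=30.00, C_total=6.00, V=5.00; Q2=15.00, Q3=15.00; dissipated=8.333

Answer: 5.00 V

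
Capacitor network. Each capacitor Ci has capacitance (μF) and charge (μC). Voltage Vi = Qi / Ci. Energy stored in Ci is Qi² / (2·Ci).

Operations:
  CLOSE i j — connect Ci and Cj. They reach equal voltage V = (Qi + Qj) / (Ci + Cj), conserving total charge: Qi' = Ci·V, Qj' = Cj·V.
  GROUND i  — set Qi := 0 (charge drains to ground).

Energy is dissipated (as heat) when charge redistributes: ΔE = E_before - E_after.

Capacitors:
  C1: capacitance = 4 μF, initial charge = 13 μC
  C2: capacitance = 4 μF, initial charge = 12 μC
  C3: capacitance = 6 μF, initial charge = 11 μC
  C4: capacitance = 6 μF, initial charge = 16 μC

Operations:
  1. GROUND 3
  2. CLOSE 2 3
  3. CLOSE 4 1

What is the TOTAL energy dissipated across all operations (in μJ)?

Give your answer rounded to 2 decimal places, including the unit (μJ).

Answer: 21.29 μJ

Derivation:
Initial: C1(4μF, Q=13μC, V=3.25V), C2(4μF, Q=12μC, V=3.00V), C3(6μF, Q=11μC, V=1.83V), C4(6μF, Q=16μC, V=2.67V)
Op 1: GROUND 3: Q3=0; energy lost=10.083
Op 2: CLOSE 2-3: Q_total=12.00, C_total=10.00, V=1.20; Q2=4.80, Q3=7.20; dissipated=10.800
Op 3: CLOSE 4-1: Q_total=29.00, C_total=10.00, V=2.90; Q4=17.40, Q1=11.60; dissipated=0.408
Total dissipated: 21.292 μJ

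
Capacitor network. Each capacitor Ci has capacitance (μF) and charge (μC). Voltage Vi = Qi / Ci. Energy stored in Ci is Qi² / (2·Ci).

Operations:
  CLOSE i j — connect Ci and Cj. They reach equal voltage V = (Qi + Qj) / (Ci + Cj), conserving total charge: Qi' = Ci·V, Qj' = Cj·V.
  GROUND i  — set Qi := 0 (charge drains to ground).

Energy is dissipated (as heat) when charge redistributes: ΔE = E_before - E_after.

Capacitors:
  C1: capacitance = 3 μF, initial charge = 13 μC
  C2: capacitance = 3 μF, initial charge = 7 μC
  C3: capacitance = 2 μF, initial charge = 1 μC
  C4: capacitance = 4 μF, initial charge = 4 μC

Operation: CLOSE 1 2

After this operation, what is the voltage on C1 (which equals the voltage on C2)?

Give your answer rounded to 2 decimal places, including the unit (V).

Initial: C1(3μF, Q=13μC, V=4.33V), C2(3μF, Q=7μC, V=2.33V), C3(2μF, Q=1μC, V=0.50V), C4(4μF, Q=4μC, V=1.00V)
Op 1: CLOSE 1-2: Q_total=20.00, C_total=6.00, V=3.33; Q1=10.00, Q2=10.00; dissipated=3.000

Answer: 3.33 V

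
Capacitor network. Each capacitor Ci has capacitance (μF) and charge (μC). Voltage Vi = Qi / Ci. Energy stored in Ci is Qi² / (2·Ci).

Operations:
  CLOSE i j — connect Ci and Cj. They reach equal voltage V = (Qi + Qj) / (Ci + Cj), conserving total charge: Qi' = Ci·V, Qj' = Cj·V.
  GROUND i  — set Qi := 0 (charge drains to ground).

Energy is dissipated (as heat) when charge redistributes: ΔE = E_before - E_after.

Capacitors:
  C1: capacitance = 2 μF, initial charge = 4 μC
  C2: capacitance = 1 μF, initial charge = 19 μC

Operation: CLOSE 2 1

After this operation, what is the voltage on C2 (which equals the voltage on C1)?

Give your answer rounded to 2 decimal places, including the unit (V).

Answer: 7.67 V

Derivation:
Initial: C1(2μF, Q=4μC, V=2.00V), C2(1μF, Q=19μC, V=19.00V)
Op 1: CLOSE 2-1: Q_total=23.00, C_total=3.00, V=7.67; Q2=7.67, Q1=15.33; dissipated=96.333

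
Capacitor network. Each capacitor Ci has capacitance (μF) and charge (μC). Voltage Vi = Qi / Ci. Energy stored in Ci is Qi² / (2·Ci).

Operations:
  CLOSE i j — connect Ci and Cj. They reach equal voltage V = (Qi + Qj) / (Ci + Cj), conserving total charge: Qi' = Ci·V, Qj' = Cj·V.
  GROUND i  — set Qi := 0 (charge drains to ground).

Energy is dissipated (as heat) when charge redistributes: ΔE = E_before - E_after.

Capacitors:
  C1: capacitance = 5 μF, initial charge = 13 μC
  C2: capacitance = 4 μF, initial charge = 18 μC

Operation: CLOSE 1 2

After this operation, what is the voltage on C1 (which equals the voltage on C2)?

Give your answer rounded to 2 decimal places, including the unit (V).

Answer: 3.44 V

Derivation:
Initial: C1(5μF, Q=13μC, V=2.60V), C2(4μF, Q=18μC, V=4.50V)
Op 1: CLOSE 1-2: Q_total=31.00, C_total=9.00, V=3.44; Q1=17.22, Q2=13.78; dissipated=4.011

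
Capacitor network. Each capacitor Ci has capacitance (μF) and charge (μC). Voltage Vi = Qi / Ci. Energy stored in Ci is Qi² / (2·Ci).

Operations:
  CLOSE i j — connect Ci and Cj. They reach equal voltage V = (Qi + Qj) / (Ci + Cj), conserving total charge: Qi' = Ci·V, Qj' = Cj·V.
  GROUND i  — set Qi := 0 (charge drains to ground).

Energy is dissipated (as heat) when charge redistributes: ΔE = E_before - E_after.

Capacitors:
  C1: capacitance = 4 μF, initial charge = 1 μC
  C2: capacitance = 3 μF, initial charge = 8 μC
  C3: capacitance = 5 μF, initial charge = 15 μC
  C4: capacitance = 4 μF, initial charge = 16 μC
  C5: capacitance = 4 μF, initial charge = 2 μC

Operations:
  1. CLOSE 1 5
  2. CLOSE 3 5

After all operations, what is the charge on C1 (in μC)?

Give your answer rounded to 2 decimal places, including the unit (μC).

Initial: C1(4μF, Q=1μC, V=0.25V), C2(3μF, Q=8μC, V=2.67V), C3(5μF, Q=15μC, V=3.00V), C4(4μF, Q=16μC, V=4.00V), C5(4μF, Q=2μC, V=0.50V)
Op 1: CLOSE 1-5: Q_total=3.00, C_total=8.00, V=0.38; Q1=1.50, Q5=1.50; dissipated=0.062
Op 2: CLOSE 3-5: Q_total=16.50, C_total=9.00, V=1.83; Q3=9.17, Q5=7.33; dissipated=7.656
Final charges: Q1=1.50, Q2=8.00, Q3=9.17, Q4=16.00, Q5=7.33

Answer: 1.50 μC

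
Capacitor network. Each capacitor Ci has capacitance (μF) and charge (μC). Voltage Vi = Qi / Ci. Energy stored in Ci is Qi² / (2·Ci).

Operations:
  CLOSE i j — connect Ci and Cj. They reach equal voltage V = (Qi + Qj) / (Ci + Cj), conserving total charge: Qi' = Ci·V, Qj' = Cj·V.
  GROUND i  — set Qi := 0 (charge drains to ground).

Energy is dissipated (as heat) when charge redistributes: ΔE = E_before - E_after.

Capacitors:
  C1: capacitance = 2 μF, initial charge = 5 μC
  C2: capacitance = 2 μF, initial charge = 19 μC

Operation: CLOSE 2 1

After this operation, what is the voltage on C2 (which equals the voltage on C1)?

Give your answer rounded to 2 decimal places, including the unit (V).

Answer: 6.00 V

Derivation:
Initial: C1(2μF, Q=5μC, V=2.50V), C2(2μF, Q=19μC, V=9.50V)
Op 1: CLOSE 2-1: Q_total=24.00, C_total=4.00, V=6.00; Q2=12.00, Q1=12.00; dissipated=24.500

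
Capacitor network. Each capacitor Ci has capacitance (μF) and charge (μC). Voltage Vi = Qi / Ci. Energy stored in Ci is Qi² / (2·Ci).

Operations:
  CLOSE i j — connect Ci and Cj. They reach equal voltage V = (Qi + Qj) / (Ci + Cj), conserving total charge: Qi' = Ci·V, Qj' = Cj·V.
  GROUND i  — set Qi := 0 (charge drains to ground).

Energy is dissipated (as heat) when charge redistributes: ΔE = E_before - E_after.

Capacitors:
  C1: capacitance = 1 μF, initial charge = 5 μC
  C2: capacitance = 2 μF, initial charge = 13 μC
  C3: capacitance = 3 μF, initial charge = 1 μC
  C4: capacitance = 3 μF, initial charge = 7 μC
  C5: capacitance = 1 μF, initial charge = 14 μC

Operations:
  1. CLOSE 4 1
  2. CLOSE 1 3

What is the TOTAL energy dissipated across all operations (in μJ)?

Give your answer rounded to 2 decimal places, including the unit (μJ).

Answer: 5.33 μJ

Derivation:
Initial: C1(1μF, Q=5μC, V=5.00V), C2(2μF, Q=13μC, V=6.50V), C3(3μF, Q=1μC, V=0.33V), C4(3μF, Q=7μC, V=2.33V), C5(1μF, Q=14μC, V=14.00V)
Op 1: CLOSE 4-1: Q_total=12.00, C_total=4.00, V=3.00; Q4=9.00, Q1=3.00; dissipated=2.667
Op 2: CLOSE 1-3: Q_total=4.00, C_total=4.00, V=1.00; Q1=1.00, Q3=3.00; dissipated=2.667
Total dissipated: 5.333 μJ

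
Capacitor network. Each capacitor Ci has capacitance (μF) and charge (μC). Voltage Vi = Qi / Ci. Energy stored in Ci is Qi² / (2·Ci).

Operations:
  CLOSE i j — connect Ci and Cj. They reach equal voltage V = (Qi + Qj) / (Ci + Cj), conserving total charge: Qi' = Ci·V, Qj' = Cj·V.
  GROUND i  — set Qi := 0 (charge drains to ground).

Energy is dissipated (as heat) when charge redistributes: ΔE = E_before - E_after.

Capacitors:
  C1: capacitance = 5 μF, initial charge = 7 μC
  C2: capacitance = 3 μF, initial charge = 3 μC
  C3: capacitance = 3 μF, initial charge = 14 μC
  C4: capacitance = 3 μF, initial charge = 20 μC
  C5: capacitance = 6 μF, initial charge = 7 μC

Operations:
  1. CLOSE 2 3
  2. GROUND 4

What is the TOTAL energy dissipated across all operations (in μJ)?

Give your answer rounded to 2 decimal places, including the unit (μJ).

Initial: C1(5μF, Q=7μC, V=1.40V), C2(3μF, Q=3μC, V=1.00V), C3(3μF, Q=14μC, V=4.67V), C4(3μF, Q=20μC, V=6.67V), C5(6μF, Q=7μC, V=1.17V)
Op 1: CLOSE 2-3: Q_total=17.00, C_total=6.00, V=2.83; Q2=8.50, Q3=8.50; dissipated=10.083
Op 2: GROUND 4: Q4=0; energy lost=66.667
Total dissipated: 76.750 μJ

Answer: 76.75 μJ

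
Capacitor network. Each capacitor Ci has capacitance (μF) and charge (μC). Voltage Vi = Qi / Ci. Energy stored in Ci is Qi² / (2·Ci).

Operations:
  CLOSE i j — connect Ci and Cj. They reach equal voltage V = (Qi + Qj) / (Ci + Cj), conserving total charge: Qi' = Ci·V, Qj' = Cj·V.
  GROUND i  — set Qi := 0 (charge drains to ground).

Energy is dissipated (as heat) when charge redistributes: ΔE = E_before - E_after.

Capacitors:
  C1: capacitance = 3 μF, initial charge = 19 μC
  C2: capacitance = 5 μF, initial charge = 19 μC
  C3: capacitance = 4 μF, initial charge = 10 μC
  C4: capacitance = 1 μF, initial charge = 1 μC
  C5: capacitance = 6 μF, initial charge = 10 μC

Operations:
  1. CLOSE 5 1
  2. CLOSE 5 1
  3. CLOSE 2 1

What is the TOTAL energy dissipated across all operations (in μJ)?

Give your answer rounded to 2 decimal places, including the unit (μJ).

Initial: C1(3μF, Q=19μC, V=6.33V), C2(5μF, Q=19μC, V=3.80V), C3(4μF, Q=10μC, V=2.50V), C4(1μF, Q=1μC, V=1.00V), C5(6μF, Q=10μC, V=1.67V)
Op 1: CLOSE 5-1: Q_total=29.00, C_total=9.00, V=3.22; Q5=19.33, Q1=9.67; dissipated=21.778
Op 2: CLOSE 5-1: Q_total=29.00, C_total=9.00, V=3.22; Q5=19.33, Q1=9.67; dissipated=0.000
Op 3: CLOSE 2-1: Q_total=28.67, C_total=8.00, V=3.58; Q2=17.92, Q1=10.75; dissipated=0.313
Total dissipated: 22.091 μJ

Answer: 22.09 μJ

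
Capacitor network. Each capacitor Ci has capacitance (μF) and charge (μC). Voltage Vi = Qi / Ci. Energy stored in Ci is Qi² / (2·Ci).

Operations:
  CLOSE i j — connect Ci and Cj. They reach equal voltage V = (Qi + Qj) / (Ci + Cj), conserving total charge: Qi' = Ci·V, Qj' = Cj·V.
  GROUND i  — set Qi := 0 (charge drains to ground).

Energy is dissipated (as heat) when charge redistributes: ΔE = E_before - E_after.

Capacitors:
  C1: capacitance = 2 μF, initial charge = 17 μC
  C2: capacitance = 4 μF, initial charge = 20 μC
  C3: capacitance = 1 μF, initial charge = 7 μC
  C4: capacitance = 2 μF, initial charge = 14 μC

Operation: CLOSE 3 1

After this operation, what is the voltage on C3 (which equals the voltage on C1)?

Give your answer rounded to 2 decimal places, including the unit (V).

Initial: C1(2μF, Q=17μC, V=8.50V), C2(4μF, Q=20μC, V=5.00V), C3(1μF, Q=7μC, V=7.00V), C4(2μF, Q=14μC, V=7.00V)
Op 1: CLOSE 3-1: Q_total=24.00, C_total=3.00, V=8.00; Q3=8.00, Q1=16.00; dissipated=0.750

Answer: 8.00 V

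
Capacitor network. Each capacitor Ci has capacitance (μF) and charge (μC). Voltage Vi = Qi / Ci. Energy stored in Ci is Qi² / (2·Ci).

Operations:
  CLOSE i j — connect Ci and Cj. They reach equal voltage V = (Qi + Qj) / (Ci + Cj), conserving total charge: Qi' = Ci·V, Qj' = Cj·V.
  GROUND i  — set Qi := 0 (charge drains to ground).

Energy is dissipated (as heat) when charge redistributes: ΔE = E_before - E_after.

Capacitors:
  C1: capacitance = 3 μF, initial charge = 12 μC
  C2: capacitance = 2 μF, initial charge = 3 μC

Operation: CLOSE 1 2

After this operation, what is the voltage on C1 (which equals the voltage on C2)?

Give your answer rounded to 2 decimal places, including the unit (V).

Answer: 3.00 V

Derivation:
Initial: C1(3μF, Q=12μC, V=4.00V), C2(2μF, Q=3μC, V=1.50V)
Op 1: CLOSE 1-2: Q_total=15.00, C_total=5.00, V=3.00; Q1=9.00, Q2=6.00; dissipated=3.750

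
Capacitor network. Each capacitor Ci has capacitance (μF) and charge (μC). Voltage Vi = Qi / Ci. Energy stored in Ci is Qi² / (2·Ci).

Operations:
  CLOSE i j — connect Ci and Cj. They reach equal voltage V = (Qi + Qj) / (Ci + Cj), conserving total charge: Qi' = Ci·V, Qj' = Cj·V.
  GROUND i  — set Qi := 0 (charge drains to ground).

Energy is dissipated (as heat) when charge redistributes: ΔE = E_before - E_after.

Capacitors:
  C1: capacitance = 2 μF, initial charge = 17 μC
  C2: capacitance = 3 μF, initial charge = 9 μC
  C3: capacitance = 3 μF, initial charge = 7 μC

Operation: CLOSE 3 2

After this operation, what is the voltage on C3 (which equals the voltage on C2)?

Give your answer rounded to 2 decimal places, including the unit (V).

Answer: 2.67 V

Derivation:
Initial: C1(2μF, Q=17μC, V=8.50V), C2(3μF, Q=9μC, V=3.00V), C3(3μF, Q=7μC, V=2.33V)
Op 1: CLOSE 3-2: Q_total=16.00, C_total=6.00, V=2.67; Q3=8.00, Q2=8.00; dissipated=0.333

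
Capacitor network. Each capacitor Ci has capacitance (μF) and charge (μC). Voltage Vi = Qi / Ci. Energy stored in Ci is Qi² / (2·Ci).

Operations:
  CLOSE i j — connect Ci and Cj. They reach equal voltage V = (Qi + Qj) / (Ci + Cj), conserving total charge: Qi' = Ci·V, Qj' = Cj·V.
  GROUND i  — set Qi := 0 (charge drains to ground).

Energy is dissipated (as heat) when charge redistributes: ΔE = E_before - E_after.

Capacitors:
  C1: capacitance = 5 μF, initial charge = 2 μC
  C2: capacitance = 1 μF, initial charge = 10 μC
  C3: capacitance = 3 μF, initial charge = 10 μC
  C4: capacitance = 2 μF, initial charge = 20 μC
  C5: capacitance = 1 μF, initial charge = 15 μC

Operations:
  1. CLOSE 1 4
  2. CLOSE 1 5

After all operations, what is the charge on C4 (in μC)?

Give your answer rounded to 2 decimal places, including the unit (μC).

Initial: C1(5μF, Q=2μC, V=0.40V), C2(1μF, Q=10μC, V=10.00V), C3(3μF, Q=10μC, V=3.33V), C4(2μF, Q=20μC, V=10.00V), C5(1μF, Q=15μC, V=15.00V)
Op 1: CLOSE 1-4: Q_total=22.00, C_total=7.00, V=3.14; Q1=15.71, Q4=6.29; dissipated=65.829
Op 2: CLOSE 1-5: Q_total=30.71, C_total=6.00, V=5.12; Q1=25.60, Q5=5.12; dissipated=58.580
Final charges: Q1=25.60, Q2=10.00, Q3=10.00, Q4=6.29, Q5=5.12

Answer: 6.29 μC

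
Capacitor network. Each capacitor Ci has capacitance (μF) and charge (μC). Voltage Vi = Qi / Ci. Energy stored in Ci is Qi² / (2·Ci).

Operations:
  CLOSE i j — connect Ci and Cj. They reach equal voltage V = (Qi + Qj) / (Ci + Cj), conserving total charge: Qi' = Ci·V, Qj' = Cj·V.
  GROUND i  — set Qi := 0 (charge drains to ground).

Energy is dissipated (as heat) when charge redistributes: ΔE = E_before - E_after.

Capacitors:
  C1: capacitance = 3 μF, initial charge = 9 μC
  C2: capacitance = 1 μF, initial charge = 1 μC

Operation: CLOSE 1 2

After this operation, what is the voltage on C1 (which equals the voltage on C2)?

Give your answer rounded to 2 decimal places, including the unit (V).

Answer: 2.50 V

Derivation:
Initial: C1(3μF, Q=9μC, V=3.00V), C2(1μF, Q=1μC, V=1.00V)
Op 1: CLOSE 1-2: Q_total=10.00, C_total=4.00, V=2.50; Q1=7.50, Q2=2.50; dissipated=1.500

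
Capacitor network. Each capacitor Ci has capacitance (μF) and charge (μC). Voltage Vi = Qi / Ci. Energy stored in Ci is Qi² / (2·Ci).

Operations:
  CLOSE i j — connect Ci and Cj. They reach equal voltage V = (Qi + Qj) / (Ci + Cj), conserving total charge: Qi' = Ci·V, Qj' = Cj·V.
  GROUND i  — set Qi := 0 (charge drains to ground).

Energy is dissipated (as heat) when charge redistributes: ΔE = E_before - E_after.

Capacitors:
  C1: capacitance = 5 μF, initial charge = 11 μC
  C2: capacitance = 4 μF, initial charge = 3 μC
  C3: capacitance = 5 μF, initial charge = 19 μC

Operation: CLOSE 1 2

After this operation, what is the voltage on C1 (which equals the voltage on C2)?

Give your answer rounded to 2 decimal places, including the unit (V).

Answer: 1.56 V

Derivation:
Initial: C1(5μF, Q=11μC, V=2.20V), C2(4μF, Q=3μC, V=0.75V), C3(5μF, Q=19μC, V=3.80V)
Op 1: CLOSE 1-2: Q_total=14.00, C_total=9.00, V=1.56; Q1=7.78, Q2=6.22; dissipated=2.336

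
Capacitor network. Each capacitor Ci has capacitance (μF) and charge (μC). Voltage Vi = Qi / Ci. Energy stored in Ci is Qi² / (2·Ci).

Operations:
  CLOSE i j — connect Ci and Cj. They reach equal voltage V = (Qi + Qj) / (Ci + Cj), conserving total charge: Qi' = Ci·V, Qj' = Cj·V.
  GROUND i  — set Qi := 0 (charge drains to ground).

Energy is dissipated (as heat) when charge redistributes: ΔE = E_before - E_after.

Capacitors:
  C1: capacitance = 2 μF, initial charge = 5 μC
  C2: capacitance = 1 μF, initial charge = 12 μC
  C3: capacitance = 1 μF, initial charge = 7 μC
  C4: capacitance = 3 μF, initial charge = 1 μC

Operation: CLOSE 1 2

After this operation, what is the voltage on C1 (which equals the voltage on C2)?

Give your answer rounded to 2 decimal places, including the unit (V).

Initial: C1(2μF, Q=5μC, V=2.50V), C2(1μF, Q=12μC, V=12.00V), C3(1μF, Q=7μC, V=7.00V), C4(3μF, Q=1μC, V=0.33V)
Op 1: CLOSE 1-2: Q_total=17.00, C_total=3.00, V=5.67; Q1=11.33, Q2=5.67; dissipated=30.083

Answer: 5.67 V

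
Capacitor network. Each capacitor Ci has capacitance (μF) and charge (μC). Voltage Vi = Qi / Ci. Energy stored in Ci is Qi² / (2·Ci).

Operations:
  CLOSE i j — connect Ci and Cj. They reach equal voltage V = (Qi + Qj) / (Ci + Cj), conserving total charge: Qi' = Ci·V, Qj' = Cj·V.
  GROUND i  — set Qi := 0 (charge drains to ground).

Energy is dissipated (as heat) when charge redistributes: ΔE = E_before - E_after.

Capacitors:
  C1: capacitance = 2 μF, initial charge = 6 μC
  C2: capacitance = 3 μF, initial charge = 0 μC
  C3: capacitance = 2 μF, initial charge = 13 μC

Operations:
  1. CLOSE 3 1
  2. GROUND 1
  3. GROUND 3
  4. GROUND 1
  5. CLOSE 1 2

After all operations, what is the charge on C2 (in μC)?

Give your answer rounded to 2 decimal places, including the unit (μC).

Answer: 0.00 μC

Derivation:
Initial: C1(2μF, Q=6μC, V=3.00V), C2(3μF, Q=0μC, V=0.00V), C3(2μF, Q=13μC, V=6.50V)
Op 1: CLOSE 3-1: Q_total=19.00, C_total=4.00, V=4.75; Q3=9.50, Q1=9.50; dissipated=6.125
Op 2: GROUND 1: Q1=0; energy lost=22.562
Op 3: GROUND 3: Q3=0; energy lost=22.562
Op 4: GROUND 1: Q1=0; energy lost=0.000
Op 5: CLOSE 1-2: Q_total=0.00, C_total=5.00, V=0.00; Q1=0.00, Q2=0.00; dissipated=0.000
Final charges: Q1=0.00, Q2=0.00, Q3=0.00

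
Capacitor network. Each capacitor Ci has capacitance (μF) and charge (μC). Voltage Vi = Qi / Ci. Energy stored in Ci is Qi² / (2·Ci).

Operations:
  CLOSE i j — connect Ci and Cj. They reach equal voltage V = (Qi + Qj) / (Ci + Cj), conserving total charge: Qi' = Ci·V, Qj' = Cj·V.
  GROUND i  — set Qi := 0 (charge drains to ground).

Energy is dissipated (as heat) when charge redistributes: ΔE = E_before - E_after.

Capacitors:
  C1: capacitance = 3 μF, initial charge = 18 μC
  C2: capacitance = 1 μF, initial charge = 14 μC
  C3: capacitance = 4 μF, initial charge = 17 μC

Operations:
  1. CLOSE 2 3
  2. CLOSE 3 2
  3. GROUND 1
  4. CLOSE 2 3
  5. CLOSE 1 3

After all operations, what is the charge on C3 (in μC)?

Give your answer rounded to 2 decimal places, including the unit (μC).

Answer: 14.17 μC

Derivation:
Initial: C1(3μF, Q=18μC, V=6.00V), C2(1μF, Q=14μC, V=14.00V), C3(4μF, Q=17μC, V=4.25V)
Op 1: CLOSE 2-3: Q_total=31.00, C_total=5.00, V=6.20; Q2=6.20, Q3=24.80; dissipated=38.025
Op 2: CLOSE 3-2: Q_total=31.00, C_total=5.00, V=6.20; Q3=24.80, Q2=6.20; dissipated=0.000
Op 3: GROUND 1: Q1=0; energy lost=54.000
Op 4: CLOSE 2-3: Q_total=31.00, C_total=5.00, V=6.20; Q2=6.20, Q3=24.80; dissipated=0.000
Op 5: CLOSE 1-3: Q_total=24.80, C_total=7.00, V=3.54; Q1=10.63, Q3=14.17; dissipated=32.949
Final charges: Q1=10.63, Q2=6.20, Q3=14.17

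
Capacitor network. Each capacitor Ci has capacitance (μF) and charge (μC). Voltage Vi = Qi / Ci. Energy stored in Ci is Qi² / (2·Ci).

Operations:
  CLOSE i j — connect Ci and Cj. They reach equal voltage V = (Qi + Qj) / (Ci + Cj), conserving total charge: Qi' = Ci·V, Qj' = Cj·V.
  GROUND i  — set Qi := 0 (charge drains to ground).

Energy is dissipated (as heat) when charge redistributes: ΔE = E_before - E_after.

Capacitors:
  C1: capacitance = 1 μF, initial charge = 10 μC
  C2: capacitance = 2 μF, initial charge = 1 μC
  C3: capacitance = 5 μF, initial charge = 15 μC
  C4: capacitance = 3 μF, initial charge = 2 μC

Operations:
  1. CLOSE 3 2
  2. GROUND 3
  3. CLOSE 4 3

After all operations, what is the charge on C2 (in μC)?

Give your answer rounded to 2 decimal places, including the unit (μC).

Initial: C1(1μF, Q=10μC, V=10.00V), C2(2μF, Q=1μC, V=0.50V), C3(5μF, Q=15μC, V=3.00V), C4(3μF, Q=2μC, V=0.67V)
Op 1: CLOSE 3-2: Q_total=16.00, C_total=7.00, V=2.29; Q3=11.43, Q2=4.57; dissipated=4.464
Op 2: GROUND 3: Q3=0; energy lost=13.061
Op 3: CLOSE 4-3: Q_total=2.00, C_total=8.00, V=0.25; Q4=0.75, Q3=1.25; dissipated=0.417
Final charges: Q1=10.00, Q2=4.57, Q3=1.25, Q4=0.75

Answer: 4.57 μC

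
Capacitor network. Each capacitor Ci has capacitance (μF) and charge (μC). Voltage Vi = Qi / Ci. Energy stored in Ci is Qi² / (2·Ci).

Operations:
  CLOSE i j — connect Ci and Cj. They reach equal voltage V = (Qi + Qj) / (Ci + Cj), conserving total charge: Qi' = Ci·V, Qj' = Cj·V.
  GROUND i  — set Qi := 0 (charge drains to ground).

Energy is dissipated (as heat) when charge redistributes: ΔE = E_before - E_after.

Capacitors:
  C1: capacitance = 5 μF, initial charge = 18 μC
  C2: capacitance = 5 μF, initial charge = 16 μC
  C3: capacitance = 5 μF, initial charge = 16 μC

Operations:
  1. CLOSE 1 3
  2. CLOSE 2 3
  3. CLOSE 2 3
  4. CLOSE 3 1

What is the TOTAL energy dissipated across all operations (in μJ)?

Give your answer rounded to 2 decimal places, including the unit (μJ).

Initial: C1(5μF, Q=18μC, V=3.60V), C2(5μF, Q=16μC, V=3.20V), C3(5μF, Q=16μC, V=3.20V)
Op 1: CLOSE 1-3: Q_total=34.00, C_total=10.00, V=3.40; Q1=17.00, Q3=17.00; dissipated=0.200
Op 2: CLOSE 2-3: Q_total=33.00, C_total=10.00, V=3.30; Q2=16.50, Q3=16.50; dissipated=0.050
Op 3: CLOSE 2-3: Q_total=33.00, C_total=10.00, V=3.30; Q2=16.50, Q3=16.50; dissipated=0.000
Op 4: CLOSE 3-1: Q_total=33.50, C_total=10.00, V=3.35; Q3=16.75, Q1=16.75; dissipated=0.013
Total dissipated: 0.263 μJ

Answer: 0.26 μJ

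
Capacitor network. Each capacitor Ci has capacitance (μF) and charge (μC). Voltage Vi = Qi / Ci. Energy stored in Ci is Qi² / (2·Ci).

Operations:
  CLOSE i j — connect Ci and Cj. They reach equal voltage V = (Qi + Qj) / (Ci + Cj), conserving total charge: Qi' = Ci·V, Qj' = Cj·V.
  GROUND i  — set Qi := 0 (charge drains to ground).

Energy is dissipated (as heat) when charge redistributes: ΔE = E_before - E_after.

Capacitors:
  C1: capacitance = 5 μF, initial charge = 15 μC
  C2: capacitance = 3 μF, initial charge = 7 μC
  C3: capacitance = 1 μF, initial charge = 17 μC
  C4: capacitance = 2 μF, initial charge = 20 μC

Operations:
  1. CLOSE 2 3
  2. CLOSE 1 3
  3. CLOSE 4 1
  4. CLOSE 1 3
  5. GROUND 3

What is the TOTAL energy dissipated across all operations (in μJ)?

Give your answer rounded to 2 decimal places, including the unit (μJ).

Answer: 128.77 μJ

Derivation:
Initial: C1(5μF, Q=15μC, V=3.00V), C2(3μF, Q=7μC, V=2.33V), C3(1μF, Q=17μC, V=17.00V), C4(2μF, Q=20μC, V=10.00V)
Op 1: CLOSE 2-3: Q_total=24.00, C_total=4.00, V=6.00; Q2=18.00, Q3=6.00; dissipated=80.667
Op 2: CLOSE 1-3: Q_total=21.00, C_total=6.00, V=3.50; Q1=17.50, Q3=3.50; dissipated=3.750
Op 3: CLOSE 4-1: Q_total=37.50, C_total=7.00, V=5.36; Q4=10.71, Q1=26.79; dissipated=30.179
Op 4: CLOSE 1-3: Q_total=30.29, C_total=6.00, V=5.05; Q1=25.24, Q3=5.05; dissipated=1.437
Op 5: GROUND 3: Q3=0; energy lost=12.739
Total dissipated: 128.772 μJ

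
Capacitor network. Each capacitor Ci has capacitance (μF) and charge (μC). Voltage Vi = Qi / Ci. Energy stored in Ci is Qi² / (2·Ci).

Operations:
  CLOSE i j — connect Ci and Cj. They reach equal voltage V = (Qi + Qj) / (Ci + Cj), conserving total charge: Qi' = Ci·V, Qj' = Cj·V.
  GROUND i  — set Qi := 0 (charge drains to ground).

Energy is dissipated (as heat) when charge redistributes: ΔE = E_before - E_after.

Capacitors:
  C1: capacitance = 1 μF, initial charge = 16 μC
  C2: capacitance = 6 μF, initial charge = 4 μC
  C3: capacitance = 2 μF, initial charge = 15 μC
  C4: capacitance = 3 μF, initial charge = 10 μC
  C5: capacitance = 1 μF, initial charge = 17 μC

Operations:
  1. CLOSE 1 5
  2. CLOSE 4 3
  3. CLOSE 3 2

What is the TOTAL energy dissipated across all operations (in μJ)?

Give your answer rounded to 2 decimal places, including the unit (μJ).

Answer: 24.75 μJ

Derivation:
Initial: C1(1μF, Q=16μC, V=16.00V), C2(6μF, Q=4μC, V=0.67V), C3(2μF, Q=15μC, V=7.50V), C4(3μF, Q=10μC, V=3.33V), C5(1μF, Q=17μC, V=17.00V)
Op 1: CLOSE 1-5: Q_total=33.00, C_total=2.00, V=16.50; Q1=16.50, Q5=16.50; dissipated=0.250
Op 2: CLOSE 4-3: Q_total=25.00, C_total=5.00, V=5.00; Q4=15.00, Q3=10.00; dissipated=10.417
Op 3: CLOSE 3-2: Q_total=14.00, C_total=8.00, V=1.75; Q3=3.50, Q2=10.50; dissipated=14.083
Total dissipated: 24.750 μJ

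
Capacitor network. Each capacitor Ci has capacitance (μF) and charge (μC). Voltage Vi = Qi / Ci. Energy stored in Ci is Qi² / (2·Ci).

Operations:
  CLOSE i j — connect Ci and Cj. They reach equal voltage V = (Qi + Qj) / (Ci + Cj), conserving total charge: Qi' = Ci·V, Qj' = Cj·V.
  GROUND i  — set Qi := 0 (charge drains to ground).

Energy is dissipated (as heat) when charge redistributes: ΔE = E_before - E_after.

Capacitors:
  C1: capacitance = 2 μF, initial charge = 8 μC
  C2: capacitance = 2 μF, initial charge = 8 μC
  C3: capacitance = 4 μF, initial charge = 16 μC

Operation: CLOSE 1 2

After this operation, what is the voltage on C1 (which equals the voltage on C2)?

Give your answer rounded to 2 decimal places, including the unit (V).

Answer: 4.00 V

Derivation:
Initial: C1(2μF, Q=8μC, V=4.00V), C2(2μF, Q=8μC, V=4.00V), C3(4μF, Q=16μC, V=4.00V)
Op 1: CLOSE 1-2: Q_total=16.00, C_total=4.00, V=4.00; Q1=8.00, Q2=8.00; dissipated=0.000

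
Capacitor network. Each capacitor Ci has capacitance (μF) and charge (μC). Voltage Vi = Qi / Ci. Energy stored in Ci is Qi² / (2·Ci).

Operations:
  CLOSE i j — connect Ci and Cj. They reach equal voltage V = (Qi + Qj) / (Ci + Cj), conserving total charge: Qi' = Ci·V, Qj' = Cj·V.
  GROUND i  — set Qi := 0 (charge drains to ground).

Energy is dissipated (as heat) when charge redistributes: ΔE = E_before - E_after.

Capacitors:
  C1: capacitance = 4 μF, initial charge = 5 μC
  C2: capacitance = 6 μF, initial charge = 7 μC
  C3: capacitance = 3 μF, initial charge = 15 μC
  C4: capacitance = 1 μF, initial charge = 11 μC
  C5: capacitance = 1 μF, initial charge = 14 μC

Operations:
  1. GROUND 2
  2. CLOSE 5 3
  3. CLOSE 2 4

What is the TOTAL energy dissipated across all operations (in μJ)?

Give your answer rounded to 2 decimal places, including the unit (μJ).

Answer: 86.32 μJ

Derivation:
Initial: C1(4μF, Q=5μC, V=1.25V), C2(6μF, Q=7μC, V=1.17V), C3(3μF, Q=15μC, V=5.00V), C4(1μF, Q=11μC, V=11.00V), C5(1μF, Q=14μC, V=14.00V)
Op 1: GROUND 2: Q2=0; energy lost=4.083
Op 2: CLOSE 5-3: Q_total=29.00, C_total=4.00, V=7.25; Q5=7.25, Q3=21.75; dissipated=30.375
Op 3: CLOSE 2-4: Q_total=11.00, C_total=7.00, V=1.57; Q2=9.43, Q4=1.57; dissipated=51.857
Total dissipated: 86.315 μJ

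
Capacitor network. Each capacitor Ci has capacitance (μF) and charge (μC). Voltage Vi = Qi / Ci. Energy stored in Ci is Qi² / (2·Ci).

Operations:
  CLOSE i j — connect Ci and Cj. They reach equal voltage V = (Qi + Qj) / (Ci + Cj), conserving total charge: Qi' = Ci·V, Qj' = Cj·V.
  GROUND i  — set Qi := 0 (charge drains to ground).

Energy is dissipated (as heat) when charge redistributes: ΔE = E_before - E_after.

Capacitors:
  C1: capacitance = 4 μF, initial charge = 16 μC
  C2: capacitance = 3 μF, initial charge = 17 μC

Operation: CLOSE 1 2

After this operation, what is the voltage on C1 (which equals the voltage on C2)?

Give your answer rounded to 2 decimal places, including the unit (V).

Initial: C1(4μF, Q=16μC, V=4.00V), C2(3μF, Q=17μC, V=5.67V)
Op 1: CLOSE 1-2: Q_total=33.00, C_total=7.00, V=4.71; Q1=18.86, Q2=14.14; dissipated=2.381

Answer: 4.71 V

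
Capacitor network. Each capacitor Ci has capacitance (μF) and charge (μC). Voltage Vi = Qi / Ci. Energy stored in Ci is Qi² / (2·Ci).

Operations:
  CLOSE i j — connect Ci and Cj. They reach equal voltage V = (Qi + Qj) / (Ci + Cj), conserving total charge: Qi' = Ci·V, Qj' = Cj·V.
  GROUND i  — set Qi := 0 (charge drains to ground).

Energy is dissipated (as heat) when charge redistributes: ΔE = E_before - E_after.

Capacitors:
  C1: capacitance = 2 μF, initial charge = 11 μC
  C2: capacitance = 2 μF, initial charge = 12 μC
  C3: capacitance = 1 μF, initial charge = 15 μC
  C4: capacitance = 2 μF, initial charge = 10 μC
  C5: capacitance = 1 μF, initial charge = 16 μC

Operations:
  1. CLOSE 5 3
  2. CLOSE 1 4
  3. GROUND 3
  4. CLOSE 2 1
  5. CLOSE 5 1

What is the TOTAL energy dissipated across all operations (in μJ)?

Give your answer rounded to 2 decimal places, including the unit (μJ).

Initial: C1(2μF, Q=11μC, V=5.50V), C2(2μF, Q=12μC, V=6.00V), C3(1μF, Q=15μC, V=15.00V), C4(2μF, Q=10μC, V=5.00V), C5(1μF, Q=16μC, V=16.00V)
Op 1: CLOSE 5-3: Q_total=31.00, C_total=2.00, V=15.50; Q5=15.50, Q3=15.50; dissipated=0.250
Op 2: CLOSE 1-4: Q_total=21.00, C_total=4.00, V=5.25; Q1=10.50, Q4=10.50; dissipated=0.125
Op 3: GROUND 3: Q3=0; energy lost=120.125
Op 4: CLOSE 2-1: Q_total=22.50, C_total=4.00, V=5.62; Q2=11.25, Q1=11.25; dissipated=0.281
Op 5: CLOSE 5-1: Q_total=26.75, C_total=3.00, V=8.92; Q5=8.92, Q1=17.83; dissipated=32.505
Total dissipated: 153.286 μJ

Answer: 153.29 μJ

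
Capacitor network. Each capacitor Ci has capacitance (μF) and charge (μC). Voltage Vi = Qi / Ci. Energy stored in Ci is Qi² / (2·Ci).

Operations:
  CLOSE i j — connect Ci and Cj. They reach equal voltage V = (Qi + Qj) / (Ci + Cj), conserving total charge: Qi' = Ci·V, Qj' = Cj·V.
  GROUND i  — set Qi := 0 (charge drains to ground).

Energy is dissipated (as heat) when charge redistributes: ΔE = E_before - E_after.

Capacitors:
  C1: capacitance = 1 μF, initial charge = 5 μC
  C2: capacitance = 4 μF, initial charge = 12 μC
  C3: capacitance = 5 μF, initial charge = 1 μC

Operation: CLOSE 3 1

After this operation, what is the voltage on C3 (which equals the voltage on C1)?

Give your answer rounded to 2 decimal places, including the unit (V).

Answer: 1.00 V

Derivation:
Initial: C1(1μF, Q=5μC, V=5.00V), C2(4μF, Q=12μC, V=3.00V), C3(5μF, Q=1μC, V=0.20V)
Op 1: CLOSE 3-1: Q_total=6.00, C_total=6.00, V=1.00; Q3=5.00, Q1=1.00; dissipated=9.600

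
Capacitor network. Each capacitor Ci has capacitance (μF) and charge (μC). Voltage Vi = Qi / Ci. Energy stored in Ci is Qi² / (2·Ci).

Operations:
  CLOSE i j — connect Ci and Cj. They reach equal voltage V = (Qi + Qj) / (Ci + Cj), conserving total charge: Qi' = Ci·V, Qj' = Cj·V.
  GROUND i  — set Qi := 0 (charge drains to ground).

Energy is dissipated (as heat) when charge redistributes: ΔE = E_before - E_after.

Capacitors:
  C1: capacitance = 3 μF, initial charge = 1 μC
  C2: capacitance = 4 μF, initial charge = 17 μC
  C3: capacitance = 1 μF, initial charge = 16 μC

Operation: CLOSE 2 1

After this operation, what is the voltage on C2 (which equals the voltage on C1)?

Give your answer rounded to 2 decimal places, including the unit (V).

Initial: C1(3μF, Q=1μC, V=0.33V), C2(4μF, Q=17μC, V=4.25V), C3(1μF, Q=16μC, V=16.00V)
Op 1: CLOSE 2-1: Q_total=18.00, C_total=7.00, V=2.57; Q2=10.29, Q1=7.71; dissipated=13.149

Answer: 2.57 V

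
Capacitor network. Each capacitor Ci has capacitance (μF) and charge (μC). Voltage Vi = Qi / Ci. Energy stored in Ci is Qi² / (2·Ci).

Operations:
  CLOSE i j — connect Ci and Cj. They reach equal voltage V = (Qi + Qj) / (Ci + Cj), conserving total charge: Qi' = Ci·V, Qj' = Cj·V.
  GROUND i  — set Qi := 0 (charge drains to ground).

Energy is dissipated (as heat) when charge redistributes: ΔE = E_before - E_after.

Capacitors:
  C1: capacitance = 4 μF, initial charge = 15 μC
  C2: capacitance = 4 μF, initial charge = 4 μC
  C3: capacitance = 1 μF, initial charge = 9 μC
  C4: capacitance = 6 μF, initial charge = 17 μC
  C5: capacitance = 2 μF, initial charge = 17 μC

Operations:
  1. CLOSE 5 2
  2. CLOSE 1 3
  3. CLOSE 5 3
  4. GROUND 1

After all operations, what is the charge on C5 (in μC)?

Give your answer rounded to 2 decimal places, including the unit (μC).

Answer: 7.87 μC

Derivation:
Initial: C1(4μF, Q=15μC, V=3.75V), C2(4μF, Q=4μC, V=1.00V), C3(1μF, Q=9μC, V=9.00V), C4(6μF, Q=17μC, V=2.83V), C5(2μF, Q=17μC, V=8.50V)
Op 1: CLOSE 5-2: Q_total=21.00, C_total=6.00, V=3.50; Q5=7.00, Q2=14.00; dissipated=37.500
Op 2: CLOSE 1-3: Q_total=24.00, C_total=5.00, V=4.80; Q1=19.20, Q3=4.80; dissipated=11.025
Op 3: CLOSE 5-3: Q_total=11.80, C_total=3.00, V=3.93; Q5=7.87, Q3=3.93; dissipated=0.563
Op 4: GROUND 1: Q1=0; energy lost=46.080
Final charges: Q1=0.00, Q2=14.00, Q3=3.93, Q4=17.00, Q5=7.87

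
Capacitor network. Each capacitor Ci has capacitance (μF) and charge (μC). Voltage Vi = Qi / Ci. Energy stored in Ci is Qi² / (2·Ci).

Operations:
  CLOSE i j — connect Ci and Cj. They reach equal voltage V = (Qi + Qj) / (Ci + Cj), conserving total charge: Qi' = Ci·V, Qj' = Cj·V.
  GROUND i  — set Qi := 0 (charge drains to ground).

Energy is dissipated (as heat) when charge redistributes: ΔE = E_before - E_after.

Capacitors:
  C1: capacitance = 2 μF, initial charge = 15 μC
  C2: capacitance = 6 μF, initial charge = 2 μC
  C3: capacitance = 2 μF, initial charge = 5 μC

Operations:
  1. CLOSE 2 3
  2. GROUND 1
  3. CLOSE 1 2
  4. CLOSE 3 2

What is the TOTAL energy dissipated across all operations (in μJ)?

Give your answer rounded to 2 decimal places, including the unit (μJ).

Initial: C1(2μF, Q=15μC, V=7.50V), C2(6μF, Q=2μC, V=0.33V), C3(2μF, Q=5μC, V=2.50V)
Op 1: CLOSE 2-3: Q_total=7.00, C_total=8.00, V=0.88; Q2=5.25, Q3=1.75; dissipated=3.521
Op 2: GROUND 1: Q1=0; energy lost=56.250
Op 3: CLOSE 1-2: Q_total=5.25, C_total=8.00, V=0.66; Q1=1.31, Q2=3.94; dissipated=0.574
Op 4: CLOSE 3-2: Q_total=5.69, C_total=8.00, V=0.71; Q3=1.42, Q2=4.27; dissipated=0.036
Total dissipated: 60.381 μJ

Answer: 60.38 μJ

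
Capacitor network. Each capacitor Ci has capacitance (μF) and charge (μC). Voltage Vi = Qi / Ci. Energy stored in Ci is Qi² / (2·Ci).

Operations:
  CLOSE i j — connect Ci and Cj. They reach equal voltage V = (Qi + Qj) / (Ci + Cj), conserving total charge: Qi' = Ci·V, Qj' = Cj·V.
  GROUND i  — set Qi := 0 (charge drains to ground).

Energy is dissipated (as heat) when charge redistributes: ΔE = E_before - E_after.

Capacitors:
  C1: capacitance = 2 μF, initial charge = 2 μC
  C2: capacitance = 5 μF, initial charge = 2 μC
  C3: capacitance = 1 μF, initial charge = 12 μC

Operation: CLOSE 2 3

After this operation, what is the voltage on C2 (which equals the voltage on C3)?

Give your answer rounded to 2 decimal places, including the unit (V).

Answer: 2.33 V

Derivation:
Initial: C1(2μF, Q=2μC, V=1.00V), C2(5μF, Q=2μC, V=0.40V), C3(1μF, Q=12μC, V=12.00V)
Op 1: CLOSE 2-3: Q_total=14.00, C_total=6.00, V=2.33; Q2=11.67, Q3=2.33; dissipated=56.067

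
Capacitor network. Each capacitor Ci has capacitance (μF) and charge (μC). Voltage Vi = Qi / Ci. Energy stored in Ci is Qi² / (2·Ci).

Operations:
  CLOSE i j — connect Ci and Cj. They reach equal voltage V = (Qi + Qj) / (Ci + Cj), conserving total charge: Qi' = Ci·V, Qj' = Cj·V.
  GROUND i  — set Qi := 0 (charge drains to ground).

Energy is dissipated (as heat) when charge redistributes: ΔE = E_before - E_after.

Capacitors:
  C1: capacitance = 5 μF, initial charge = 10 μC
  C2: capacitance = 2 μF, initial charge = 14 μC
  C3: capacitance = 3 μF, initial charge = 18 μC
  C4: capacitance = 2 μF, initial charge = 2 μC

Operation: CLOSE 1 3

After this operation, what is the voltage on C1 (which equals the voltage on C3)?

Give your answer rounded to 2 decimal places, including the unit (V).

Answer: 3.50 V

Derivation:
Initial: C1(5μF, Q=10μC, V=2.00V), C2(2μF, Q=14μC, V=7.00V), C3(3μF, Q=18μC, V=6.00V), C4(2μF, Q=2μC, V=1.00V)
Op 1: CLOSE 1-3: Q_total=28.00, C_total=8.00, V=3.50; Q1=17.50, Q3=10.50; dissipated=15.000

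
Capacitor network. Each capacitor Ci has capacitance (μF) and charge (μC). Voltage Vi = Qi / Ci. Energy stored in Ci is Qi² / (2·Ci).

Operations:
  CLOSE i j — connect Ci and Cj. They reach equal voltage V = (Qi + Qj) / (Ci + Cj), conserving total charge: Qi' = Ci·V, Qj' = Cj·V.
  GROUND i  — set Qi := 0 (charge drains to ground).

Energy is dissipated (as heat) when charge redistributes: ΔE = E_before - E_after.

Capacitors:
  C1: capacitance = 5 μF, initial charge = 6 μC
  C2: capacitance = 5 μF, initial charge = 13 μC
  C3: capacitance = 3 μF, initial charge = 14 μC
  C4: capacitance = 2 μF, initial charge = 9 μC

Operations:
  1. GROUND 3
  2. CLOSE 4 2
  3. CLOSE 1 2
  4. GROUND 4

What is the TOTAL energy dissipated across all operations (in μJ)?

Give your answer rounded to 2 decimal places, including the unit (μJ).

Initial: C1(5μF, Q=6μC, V=1.20V), C2(5μF, Q=13μC, V=2.60V), C3(3μF, Q=14μC, V=4.67V), C4(2μF, Q=9μC, V=4.50V)
Op 1: GROUND 3: Q3=0; energy lost=32.667
Op 2: CLOSE 4-2: Q_total=22.00, C_total=7.00, V=3.14; Q4=6.29, Q2=15.71; dissipated=2.579
Op 3: CLOSE 1-2: Q_total=21.71, C_total=10.00, V=2.17; Q1=10.86, Q2=10.86; dissipated=4.718
Op 4: GROUND 4: Q4=0; energy lost=9.878
Total dissipated: 49.841 μJ

Answer: 49.84 μJ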